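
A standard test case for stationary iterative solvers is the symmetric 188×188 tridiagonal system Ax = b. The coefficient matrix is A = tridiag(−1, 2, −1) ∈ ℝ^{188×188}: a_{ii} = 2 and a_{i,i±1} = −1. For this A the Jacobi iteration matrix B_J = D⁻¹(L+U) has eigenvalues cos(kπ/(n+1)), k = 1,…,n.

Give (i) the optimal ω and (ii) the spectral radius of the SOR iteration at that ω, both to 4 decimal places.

spectrum of D⁻¹(L+U) = {cos(kπ/189) : 1≤k≤188}; ρ_J = cos(π/189) = 0.9999.
root = sin(π/189) = 0.01662  (since 1−cos² = sin²).
ω* = 2/(1+0.01662) = 1.9673
ρ_SOR = ω* − 1 = 1.9673 − 1 = 0.9673.

ω* = 1.9673, ρ_SOR = 0.9673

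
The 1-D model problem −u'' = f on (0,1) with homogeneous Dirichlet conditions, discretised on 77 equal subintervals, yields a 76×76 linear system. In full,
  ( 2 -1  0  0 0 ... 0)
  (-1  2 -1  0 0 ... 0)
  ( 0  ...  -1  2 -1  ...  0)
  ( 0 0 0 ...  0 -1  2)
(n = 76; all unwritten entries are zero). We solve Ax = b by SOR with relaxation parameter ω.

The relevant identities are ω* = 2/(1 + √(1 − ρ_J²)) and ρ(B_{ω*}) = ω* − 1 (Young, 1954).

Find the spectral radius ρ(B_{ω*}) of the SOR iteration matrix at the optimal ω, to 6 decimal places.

spectrum of D⁻¹(L+U) = {cos(kπ/77) : 1≤k≤76}; ρ_J = cos(π/77) = 0.999168.
1 − cos²(π/77) = sin²(π/77) ⇒ √(1−ρ_J²) = sin(π/77) = 0.0407886.
ω* = 2/(1+0.0407886) = 1.921620
ρ_SOR = ω* − 1 ≈ 0.921620.

ρ_SOR = 0.921620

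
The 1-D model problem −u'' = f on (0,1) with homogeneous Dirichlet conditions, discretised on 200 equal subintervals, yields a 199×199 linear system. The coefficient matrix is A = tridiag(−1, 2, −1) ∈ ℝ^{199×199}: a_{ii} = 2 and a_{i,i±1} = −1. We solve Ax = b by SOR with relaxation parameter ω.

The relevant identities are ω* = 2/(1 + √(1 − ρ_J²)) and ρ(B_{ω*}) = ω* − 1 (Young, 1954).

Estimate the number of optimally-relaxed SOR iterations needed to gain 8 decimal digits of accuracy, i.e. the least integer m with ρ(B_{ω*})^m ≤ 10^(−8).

m = 587

spectrum of D⁻¹(L+U) = {cos(kπ/200) : 1≤k≤199}; ρ_J = cos(π/200) = 0.9998766.
√(1−ρ_J²) = |sin(π/200)| = 0.0157073
[ω*] 2 ÷ (1 + 0.0157073) = 2 ÷ 1.0157073 = 1.9690712.
and ρ(B_{ω*}) = 1.9690712 − 1 = 0.9690712.
m ≥ 8·ln10 / (−ln 0.9690712) = 586.325; smallest integer m = 587.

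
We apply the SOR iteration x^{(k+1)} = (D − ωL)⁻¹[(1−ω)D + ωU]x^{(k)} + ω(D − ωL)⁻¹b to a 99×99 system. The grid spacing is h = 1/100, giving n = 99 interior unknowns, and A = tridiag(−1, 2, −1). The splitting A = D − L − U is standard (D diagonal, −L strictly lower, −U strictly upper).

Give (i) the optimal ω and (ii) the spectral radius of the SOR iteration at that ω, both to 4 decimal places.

B_J for the 99×99 system has eigenvalues cos(kπ/100); ρ_J = cos(π/100) = 0.9995.
√(1−ρ_J²) = |sin(π/100)| = 0.03141
Young: ω* = 2/(1+√(1−ρ_J²)) = 2/(1+0.03141) = 2/1.03141 = 1.9391.
Hence ρ(B_{ω*}) = 1.9391 − 1 = 0.9391.

ω* = 1.9391, ρ_SOR = 0.9391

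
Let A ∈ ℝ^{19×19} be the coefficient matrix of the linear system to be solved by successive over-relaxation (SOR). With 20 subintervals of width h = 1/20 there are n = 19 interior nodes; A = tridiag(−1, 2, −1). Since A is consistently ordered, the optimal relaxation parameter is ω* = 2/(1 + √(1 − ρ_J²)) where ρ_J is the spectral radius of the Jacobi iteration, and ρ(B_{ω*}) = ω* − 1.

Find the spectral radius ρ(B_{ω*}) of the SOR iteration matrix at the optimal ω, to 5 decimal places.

n=19: λ(B_J) = 1 − λ(A)/2 = cos(kπ/20); k=1 gives ρ_J = 0.98769.
1 − cos²(π/20) = sin²(π/20) ⇒ √(1−ρ_J²) = sin(π/20) = 0.156434.
ω* = 2/(1 + 0.156434) = 2/1.156434 = 1.72945.
ρ_SOR = ω* − 1 ≈ 0.72945.

ρ_SOR = 0.72945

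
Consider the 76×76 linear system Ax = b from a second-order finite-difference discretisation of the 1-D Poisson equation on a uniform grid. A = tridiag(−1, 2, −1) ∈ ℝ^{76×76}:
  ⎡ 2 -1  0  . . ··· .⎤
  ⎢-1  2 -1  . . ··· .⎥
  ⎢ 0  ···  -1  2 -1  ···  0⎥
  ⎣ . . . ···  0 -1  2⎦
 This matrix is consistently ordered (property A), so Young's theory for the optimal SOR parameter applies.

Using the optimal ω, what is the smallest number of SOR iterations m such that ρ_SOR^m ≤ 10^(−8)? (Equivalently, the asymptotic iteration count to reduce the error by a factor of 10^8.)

½·tridiag(1,0,1) at n=76: λ_k = cos(kπ/77); max |λ| at k=1 ⇒ ρ_J = cos(π/77) ≈ 0.9991678.
√(1−ρ_J²) simplifies to sin(π/77) = 0.0407886.
So ω* = 2/1.0407886 = 1.9216198 (Young).
[ρ_SOR] ω* − 1 = 0.9216198.
Need (0.9216198)^m ≤ 10^(−8): m ≥ 8·ln10/|ln 0.9216198| = 18.4207/0.0816225 = 225.682 ⇒ m = 226.

m = 226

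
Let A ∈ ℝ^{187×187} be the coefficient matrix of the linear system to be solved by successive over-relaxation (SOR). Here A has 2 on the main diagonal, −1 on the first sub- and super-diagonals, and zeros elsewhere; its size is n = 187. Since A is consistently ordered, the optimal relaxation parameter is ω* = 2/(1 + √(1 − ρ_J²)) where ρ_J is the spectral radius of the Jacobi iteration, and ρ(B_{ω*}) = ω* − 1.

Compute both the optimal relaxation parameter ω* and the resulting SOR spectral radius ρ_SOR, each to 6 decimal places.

With n=187, ρ(Jacobi) = cos(π/188) = 0.999860.
√(1 − cos²(π/188)) = sin(π/188) ≈ 0.0167098.
Then 2/(1+√(1−ρ_J²)) = 2/(1+0.0167098); ω* = 2/1.0167098 = 1.967130.
and ρ(B_{ω*}) = 1.967130 − 1 = 0.967130.

ω* = 1.967130, ρ_SOR = 0.967130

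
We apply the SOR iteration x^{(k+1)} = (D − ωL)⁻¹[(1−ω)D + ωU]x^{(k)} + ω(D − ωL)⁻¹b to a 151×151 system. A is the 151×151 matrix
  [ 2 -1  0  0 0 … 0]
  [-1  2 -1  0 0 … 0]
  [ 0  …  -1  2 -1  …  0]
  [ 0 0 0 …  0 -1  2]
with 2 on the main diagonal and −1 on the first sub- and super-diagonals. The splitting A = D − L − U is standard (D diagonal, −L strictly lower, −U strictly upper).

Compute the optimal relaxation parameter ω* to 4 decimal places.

ρ_J = max_k |cos(kπ/152)| = cos(π/152) = 0.9998
root = sin(π/152) = 0.02067  (since 1−cos² = sin²).
ω* = 2/(1 + 0.02067) = 2/1.02067 = 1.9595.
Hence ρ(B_{ω*}) = 1.9595 − 1 = 0.9595.

ω* = 1.9595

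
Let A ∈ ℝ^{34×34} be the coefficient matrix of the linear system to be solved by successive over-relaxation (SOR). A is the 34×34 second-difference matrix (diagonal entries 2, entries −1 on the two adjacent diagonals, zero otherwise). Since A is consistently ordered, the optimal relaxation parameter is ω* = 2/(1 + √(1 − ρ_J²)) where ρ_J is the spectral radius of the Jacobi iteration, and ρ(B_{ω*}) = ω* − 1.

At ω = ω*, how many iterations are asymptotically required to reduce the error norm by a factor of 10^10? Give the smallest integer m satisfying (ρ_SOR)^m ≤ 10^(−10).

m = 129

n=34: λ(B_J) = 1 − λ(A)/2 = cos(kπ/35); k=1 gives ρ_J = 0.9959743.
root = sin(π/35) = 0.0896393  (since 1−cos² = sin²).
ω* = 2 / (1 + 0.0896393) = 2 / 1.0896393 ≈ 1.8354698.
Hence ρ(B_{ω*}) = 1.8354698 − 1 = 0.8354698.
Need (0.8354698)^m ≤ 10^(−10): m ≥ 10·ln10/|ln 0.8354698| = 23.0259/0.179761 = 128.092 ⇒ m = 129.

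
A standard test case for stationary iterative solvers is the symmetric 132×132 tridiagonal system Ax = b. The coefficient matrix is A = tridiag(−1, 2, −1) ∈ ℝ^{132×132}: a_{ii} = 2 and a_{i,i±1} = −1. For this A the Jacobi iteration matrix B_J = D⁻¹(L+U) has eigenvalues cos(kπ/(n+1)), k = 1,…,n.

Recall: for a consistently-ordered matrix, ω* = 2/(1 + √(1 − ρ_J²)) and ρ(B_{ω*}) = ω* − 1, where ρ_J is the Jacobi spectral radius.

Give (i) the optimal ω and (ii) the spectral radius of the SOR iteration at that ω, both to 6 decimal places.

ω* = 1.953852, ρ_SOR = 0.953852

[ρ_J] n=132: ρ(B_J) = cos(π/(n+1)) = cos(π/133) = 0.999721.
√(1−ρ_J²) = |sin(π/133)| = 0.0236188
ω* = 2 / (1 + 0.0236188) = 2 / 1.0236188 ≈ 1.953852.
and ρ(B_{ω*}) = 1.953852 − 1 = 0.953852.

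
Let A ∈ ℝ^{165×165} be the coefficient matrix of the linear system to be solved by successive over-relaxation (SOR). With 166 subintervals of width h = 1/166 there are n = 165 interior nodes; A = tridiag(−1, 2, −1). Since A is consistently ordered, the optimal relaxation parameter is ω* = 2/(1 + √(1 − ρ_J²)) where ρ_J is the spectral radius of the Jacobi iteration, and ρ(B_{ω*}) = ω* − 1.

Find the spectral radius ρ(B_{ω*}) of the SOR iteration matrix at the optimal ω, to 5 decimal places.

n=165: λ(B_J) = 1 − λ(A)/2 = cos(kπ/166); k=1 gives ρ_J = 0.99982.
1 − cos²(π/166) = sin²(π/166) ⇒ √(1−ρ_J²) = sin(π/166) = 0.018924.
ω* = 2 / (1 + 0.018924) = 2 / 1.018924 ≈ 1.96285.
ρ_SOR = ω* − 1 ≈ 0.96285.

ρ_SOR = 0.96285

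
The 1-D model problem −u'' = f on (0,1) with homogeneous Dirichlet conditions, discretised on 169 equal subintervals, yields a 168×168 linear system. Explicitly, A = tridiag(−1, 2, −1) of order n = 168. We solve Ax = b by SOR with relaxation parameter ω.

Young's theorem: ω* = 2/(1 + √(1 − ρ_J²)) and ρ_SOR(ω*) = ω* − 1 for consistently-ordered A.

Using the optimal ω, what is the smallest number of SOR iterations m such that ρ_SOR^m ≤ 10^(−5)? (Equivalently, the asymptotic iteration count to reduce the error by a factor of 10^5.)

spectrum of D⁻¹(L+U) = {cos(kπ/169) : 1≤k≤168}; ρ_J = cos(π/169) = 0.9998272.
√(1−ρ_J²) = |sin(π/169)| = 0.0185882
ω* = 2 / (1 + 0.0185882) = 2 / 1.0185882 ≈ 1.9635020.
ρ(B_{ω*}) = ω*−1 = 0.9635020
Need (0.9635020)^m ≤ 10^(−5): m ≥ 5·ln10/|ln 0.9635020| = 11.5129/0.0371807 = 309.647 ⇒ m = 310.

m = 310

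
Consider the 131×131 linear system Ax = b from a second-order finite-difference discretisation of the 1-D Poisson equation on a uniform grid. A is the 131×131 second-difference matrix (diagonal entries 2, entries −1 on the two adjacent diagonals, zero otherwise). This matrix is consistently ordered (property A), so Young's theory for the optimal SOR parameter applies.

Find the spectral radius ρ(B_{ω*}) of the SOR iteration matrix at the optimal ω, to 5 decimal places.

ρ_SOR = 0.95351

spectrum of D⁻¹(L+U) = {cos(kπ/132) : 1≤k≤131}; ρ_J = cos(π/132) = 0.99972.
√(1−ρ_J²) = |sin(π/132)| = 0.023798
Then 2/(1+√(1−ρ_J²)) = 2/(1+0.023798); ω* = 2/1.023798 = 1.95351.
and ρ(B_{ω*}) = 1.95351 − 1 = 0.95351.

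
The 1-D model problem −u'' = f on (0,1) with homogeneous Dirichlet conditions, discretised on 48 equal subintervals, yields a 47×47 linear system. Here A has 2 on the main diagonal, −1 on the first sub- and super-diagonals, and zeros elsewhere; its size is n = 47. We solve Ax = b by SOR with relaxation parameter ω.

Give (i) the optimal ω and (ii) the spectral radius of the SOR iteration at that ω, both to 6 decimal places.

ω* = 1.877224, ρ_SOR = 0.877224

spectrum of D⁻¹(L+U) = {cos(kπ/48) : 1≤k≤47}; ρ_J = cos(π/48) = 0.997859.
√(1 − cos²(π/48)) = sin(π/48) ≈ 0.0654031.
ω* = 2/(1 + 0.0654031) = 2/1.0654031 = 1.877224.
ρ_SOR = ω* − 1 ≈ 0.877224.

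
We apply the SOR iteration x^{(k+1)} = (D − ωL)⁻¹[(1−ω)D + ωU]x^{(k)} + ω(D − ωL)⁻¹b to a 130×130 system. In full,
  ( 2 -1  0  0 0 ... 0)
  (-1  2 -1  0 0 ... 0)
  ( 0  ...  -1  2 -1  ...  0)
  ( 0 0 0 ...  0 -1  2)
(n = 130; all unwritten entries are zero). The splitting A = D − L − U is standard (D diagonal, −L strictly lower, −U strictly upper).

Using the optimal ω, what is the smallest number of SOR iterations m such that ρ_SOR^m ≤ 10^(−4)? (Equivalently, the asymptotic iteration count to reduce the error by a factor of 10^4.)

m = 193

½·tridiag(1,0,1) at n=130: λ_k = cos(kπ/131); max |λ| at k=1 ⇒ ρ_J = cos(π/131) ≈ 0.9997125.
√(1−ρ_J²) = |sin(π/131)| = 0.0239793
ω* = 2/(1 + 0.0239793) = 2/1.0239793 = 1.9531645.
ρ_SOR = ω* − 1 ≈ 0.9531645.
4·ln10 = 9.21034; −ln(0.9531645) = 0.0479678; m = ⌈9.21034/0.0479678⌉ = ⌈192.011⌉ = 193.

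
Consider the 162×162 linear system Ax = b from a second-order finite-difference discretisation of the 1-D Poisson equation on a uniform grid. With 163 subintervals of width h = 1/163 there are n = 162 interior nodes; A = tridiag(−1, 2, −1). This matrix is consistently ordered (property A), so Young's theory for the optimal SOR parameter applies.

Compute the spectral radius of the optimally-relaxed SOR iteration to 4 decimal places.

n=162: λ(B_J) = 1 − λ(A)/2 = cos(kπ/163); k=1 gives ρ_J = 0.9998.
root = sin(π/163) = 0.01927  (since 1−cos² = sin²).
Young: ω* = 2/(1+√(1−ρ_J²)) = 2/(1+0.01927) = 2/1.01927 = 1.9622.
ρ_SOR = ω* − 1 ≈ 0.9622.

ρ_SOR = 0.9622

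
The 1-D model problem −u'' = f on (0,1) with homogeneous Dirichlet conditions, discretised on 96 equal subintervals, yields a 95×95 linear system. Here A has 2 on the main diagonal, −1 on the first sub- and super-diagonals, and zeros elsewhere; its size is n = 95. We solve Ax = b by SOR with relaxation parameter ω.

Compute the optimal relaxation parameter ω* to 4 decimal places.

½·tridiag(1,0,1) at n=95: λ_k = cos(kπ/96); max |λ| at k=1 ⇒ ρ_J = cos(π/96) ≈ 0.9995.
1 − cos²(π/96) = sin²(π/96) ⇒ √(1−ρ_J²) = sin(π/96) = 0.03272.
ω* = 2 / (1 + 0.03272) = 2 / 1.03272 ≈ 1.9366.
ρ_SOR = ω* − 1 ≈ 0.9366.

ω* = 1.9366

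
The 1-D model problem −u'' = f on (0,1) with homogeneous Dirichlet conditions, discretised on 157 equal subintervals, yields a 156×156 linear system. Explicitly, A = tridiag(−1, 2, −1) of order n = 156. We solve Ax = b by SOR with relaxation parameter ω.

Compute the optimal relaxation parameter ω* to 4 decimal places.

n=156: λ(B_J) = 1 − λ(A)/2 = cos(kπ/157); k=1 gives ρ_J = 0.9998.
√(1 − cos²(π/157)) = sin(π/157) ≈ 0.02001.
Young: ω* = 2/(1+√(1−ρ_J²)) = 2/(1+0.02001) = 2/1.02001 = 1.9608.
At ω = 1.9608 every |λ(B_ω)| = ω−1, so ρ_SOR = 0.9608.

ω* = 1.9608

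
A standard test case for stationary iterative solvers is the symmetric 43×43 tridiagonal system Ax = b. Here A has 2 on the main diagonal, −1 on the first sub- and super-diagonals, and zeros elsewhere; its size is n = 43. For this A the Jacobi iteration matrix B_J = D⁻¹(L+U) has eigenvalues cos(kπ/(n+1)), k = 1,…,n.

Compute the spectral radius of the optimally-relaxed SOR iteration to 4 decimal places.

ρ_SOR = 0.8668

½·tridiag(1,0,1) at n=43: λ_k = cos(kπ/44); max |λ| at k=1 ⇒ ρ_J = cos(π/44) ≈ 0.9975.
√(1 − cos²(π/44)) = sin(π/44) ≈ 0.07134.
[ω*] 2 ÷ (1 + 0.07134) = 2 ÷ 1.07134 = 1.8668.
ρ_SOR = ω* − 1 = 1.8668 − 1 = 0.8668.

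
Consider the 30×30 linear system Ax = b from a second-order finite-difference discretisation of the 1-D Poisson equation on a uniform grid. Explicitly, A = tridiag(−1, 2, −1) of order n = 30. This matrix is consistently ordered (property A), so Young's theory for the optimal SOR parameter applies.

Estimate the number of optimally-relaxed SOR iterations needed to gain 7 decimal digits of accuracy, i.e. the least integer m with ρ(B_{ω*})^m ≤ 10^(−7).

m = 80

With n=30, ρ(Jacobi) = cos(π/31) = 0.9948693.
root = sin(π/31) = 0.1011683  (since 1−cos² = sin²).
Then 2/(1+√(1−ρ_J²)) = 2/(1+0.1011683); ω* = 2/1.1011683 = 1.8162528.
At ω = 1.8162528 every |λ(B_ω)| = ω−1, so ρ_SOR = 0.8162528.
(0.8162528)^m ≤ 10^{−7}  ⇒  m·ln(0.8162528) ≤ −7·ln10  ⇒  m ≥ 79.387  ⇒  m = 80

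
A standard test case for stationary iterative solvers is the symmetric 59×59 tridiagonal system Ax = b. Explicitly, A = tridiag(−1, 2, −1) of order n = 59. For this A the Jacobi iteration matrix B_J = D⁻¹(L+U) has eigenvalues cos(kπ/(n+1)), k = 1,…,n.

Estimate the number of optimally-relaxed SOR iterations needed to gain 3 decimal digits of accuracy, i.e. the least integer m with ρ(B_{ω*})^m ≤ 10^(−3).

With n=59, ρ(Jacobi) = cos(π/60) = 0.9986295.
root = sin(π/60) = 0.0523360  (since 1−cos² = sin²).
ω* = 2 / (1 + 0.0523360) = 2 / 1.0523360 ≈ 1.9005337.
ρ(B_{ω*}) = ω*−1 = 0.9005337
Need (0.9005337)^m ≤ 10^(−3): m ≥ 3·ln10/|ln 0.9005337| = 6.90776/0.104768 = 65.934 ⇒ m = 66.

m = 66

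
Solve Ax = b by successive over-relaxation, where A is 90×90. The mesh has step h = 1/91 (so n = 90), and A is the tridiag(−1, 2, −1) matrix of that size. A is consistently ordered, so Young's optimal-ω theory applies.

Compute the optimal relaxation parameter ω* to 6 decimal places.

ω* = 1.933271

With n=90, ρ(Jacobi) = cos(π/91) = 0.999404.
√(1−ρ_J²) simplifies to sin(π/91) = 0.0345161.
ω* = 2/(1 + 0.0345161) = 2/1.0345161 = 1.933271.
ρ_SOR = ω* − 1 ≈ 0.933271.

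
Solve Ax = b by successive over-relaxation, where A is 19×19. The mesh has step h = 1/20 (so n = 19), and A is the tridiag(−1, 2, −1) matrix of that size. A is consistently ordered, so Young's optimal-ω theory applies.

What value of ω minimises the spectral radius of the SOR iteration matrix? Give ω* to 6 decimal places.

spectrum of D⁻¹(L+U) = {cos(kπ/20) : 1≤k≤19}; ρ_J = cos(π/20) = 0.987688.
√(1 − cos²(π/20)) = sin(π/20) ≈ 0.1564345.
Then 2/(1+√(1−ρ_J²)) = 2/(1+0.1564345); ω* = 2/1.1564345 = 1.729454.
and ρ(B_{ω*}) = 1.729454 − 1 = 0.729454.

ω* = 1.729454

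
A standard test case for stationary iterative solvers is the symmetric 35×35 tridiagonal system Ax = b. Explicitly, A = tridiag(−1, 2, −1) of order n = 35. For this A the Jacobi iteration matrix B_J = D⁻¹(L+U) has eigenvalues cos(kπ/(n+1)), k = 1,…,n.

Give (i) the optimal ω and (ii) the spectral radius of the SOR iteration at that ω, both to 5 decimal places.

spectrum of D⁻¹(L+U) = {cos(kπ/36) : 1≤k≤35}; ρ_J = cos(π/36) = 0.99619.
√(1 − cos²(π/36)) = sin(π/36) ≈ 0.087156.
[ω*] 2 ÷ (1 + 0.087156) = 2 ÷ 1.087156 = 1.83966.
At ω = 1.83966 every |λ(B_ω)| = ω−1, so ρ_SOR = 0.83966.

ω* = 1.83966, ρ_SOR = 0.83966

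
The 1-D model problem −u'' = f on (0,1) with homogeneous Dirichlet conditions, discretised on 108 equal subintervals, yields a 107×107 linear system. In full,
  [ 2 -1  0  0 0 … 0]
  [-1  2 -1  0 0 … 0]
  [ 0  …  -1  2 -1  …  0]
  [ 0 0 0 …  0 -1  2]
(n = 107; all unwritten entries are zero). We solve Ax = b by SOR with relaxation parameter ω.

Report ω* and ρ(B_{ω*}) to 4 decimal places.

ω* = 1.9435, ρ_SOR = 0.9435

B_J for the 107×107 system has eigenvalues cos(kπ/108); ρ_J = cos(π/108) = 0.9996.
√(1−ρ_J²) = |sin(π/108)| = 0.02908
ω* = 2 / (1 + 0.02908) = 2 / 1.02908 ≈ 1.9435.
and ρ(B_{ω*}) = 1.9435 − 1 = 0.9435.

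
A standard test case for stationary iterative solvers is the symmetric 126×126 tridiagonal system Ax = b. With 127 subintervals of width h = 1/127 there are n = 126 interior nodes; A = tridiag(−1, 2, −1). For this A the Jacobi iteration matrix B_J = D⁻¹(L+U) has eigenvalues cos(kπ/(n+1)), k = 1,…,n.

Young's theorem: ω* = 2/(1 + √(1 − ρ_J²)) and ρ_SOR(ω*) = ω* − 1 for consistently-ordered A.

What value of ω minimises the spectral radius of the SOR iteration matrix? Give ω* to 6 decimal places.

ω* = 1.951725

[ρ_J] n=126: ρ(B_J) = cos(π/(n+1)) = cos(π/127) = 0.999694.
√(1−ρ_J²) = |sin(π/127)| = 0.0247344
ω* = 2/(1+0.0247344) = 1.951725
ρ(B_{ω*}) = ω*−1 = 0.951725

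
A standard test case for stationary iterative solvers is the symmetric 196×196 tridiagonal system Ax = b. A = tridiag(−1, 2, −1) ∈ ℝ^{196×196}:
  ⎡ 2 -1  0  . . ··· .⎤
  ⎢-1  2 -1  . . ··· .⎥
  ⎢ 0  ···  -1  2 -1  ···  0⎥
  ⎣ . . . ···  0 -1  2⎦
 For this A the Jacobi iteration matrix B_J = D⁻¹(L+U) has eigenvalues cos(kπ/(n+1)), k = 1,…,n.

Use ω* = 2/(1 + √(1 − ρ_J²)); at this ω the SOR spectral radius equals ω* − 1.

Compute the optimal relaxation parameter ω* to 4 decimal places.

spectrum of D⁻¹(L+U) = {cos(kπ/197) : 1≤k≤196}; ρ_J = cos(π/197) = 0.9999.
√(1 − cos²(π/197)) = sin(π/197) ≈ 0.01595.
Then 2/(1+√(1−ρ_J²)) = 2/(1+0.01595); ω* = 2/1.01595 = 1.9686.
ρ_SOR = ω* − 1 ≈ 0.9686.

ω* = 1.9686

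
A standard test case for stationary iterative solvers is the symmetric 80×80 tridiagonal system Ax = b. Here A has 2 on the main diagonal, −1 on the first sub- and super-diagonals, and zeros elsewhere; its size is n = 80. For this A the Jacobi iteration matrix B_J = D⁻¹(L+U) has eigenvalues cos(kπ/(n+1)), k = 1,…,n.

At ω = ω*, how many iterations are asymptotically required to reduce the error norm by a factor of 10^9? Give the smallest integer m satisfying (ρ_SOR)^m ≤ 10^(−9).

[ρ_J] n=80: ρ(B_J) = cos(π/(n+1)) = cos(π/81) = 0.9992480.
√(1 − cos²(π/81)) = sin(π/81) ≈ 0.0387754.
[ω*] 2 ÷ (1 + 0.0387754) = 2 ÷ 1.0387754 = 1.9253440.
ρ(B_{ω*}) = ω*−1 = 0.9253440
(0.9253440)^m ≤ 10^{−9}  ⇒  m·ln(0.9253440) ≤ −9·ln10  ⇒  m ≥ 267.088  ⇒  m = 268

m = 268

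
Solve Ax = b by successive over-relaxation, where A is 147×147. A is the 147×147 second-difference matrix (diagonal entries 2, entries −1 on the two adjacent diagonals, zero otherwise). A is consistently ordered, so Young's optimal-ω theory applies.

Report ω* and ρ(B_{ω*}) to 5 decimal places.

With n=147, ρ(Jacobi) = cos(π/148) = 0.99977.
√(1−ρ_J²) = |sin(π/148)| = 0.021225
ω* = 2/(1 + 0.021225) = 2/1.021225 = 1.95843.
Hence ρ(B_{ω*}) = 1.95843 − 1 = 0.95843.

ω* = 1.95843, ρ_SOR = 0.95843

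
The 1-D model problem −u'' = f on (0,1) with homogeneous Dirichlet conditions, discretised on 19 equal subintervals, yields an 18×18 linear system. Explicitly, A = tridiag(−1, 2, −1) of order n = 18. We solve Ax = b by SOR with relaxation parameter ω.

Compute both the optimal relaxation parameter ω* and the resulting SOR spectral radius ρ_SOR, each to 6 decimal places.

With n=18, ρ(Jacobi) = cos(π/19) = 0.986361.
√(1−ρ_J²) = |sin(π/19)| = 0.1645946
ω* = 2/(1+0.1645946) = 1.717336
ρ(B_{ω*}) = ω*−1 = 0.717336

ω* = 1.717336, ρ_SOR = 0.717336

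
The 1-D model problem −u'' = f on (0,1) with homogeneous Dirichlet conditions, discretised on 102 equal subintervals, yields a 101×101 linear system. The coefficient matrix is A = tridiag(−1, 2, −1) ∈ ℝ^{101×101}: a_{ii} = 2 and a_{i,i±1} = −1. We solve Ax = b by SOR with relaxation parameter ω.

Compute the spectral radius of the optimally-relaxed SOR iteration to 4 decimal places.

n=101: λ(B_J) = 1 − λ(A)/2 = cos(kπ/102); k=1 gives ρ_J = 0.9995.
√(1−ρ_J²) = |sin(π/102)| = 0.03080
ω* = 2/(1 + 0.03080) = 2/1.03080 = 1.9402.
[ρ_SOR] ω* − 1 = 0.9402.

ρ_SOR = 0.9402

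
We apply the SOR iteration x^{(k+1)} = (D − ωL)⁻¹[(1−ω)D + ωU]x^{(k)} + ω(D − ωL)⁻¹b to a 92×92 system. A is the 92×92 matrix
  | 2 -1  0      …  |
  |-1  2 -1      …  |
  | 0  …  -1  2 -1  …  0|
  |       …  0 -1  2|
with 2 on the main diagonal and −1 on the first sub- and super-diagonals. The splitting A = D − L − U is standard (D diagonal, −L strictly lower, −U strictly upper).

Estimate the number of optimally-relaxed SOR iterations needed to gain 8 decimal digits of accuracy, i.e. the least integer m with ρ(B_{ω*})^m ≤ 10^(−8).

m = 273

½·tridiag(1,0,1) at n=92: λ_k = cos(kπ/93); max |λ| at k=1 ⇒ ρ_J = cos(π/93) ≈ 0.9994295.
√(1−ρ_J²) = |sin(π/93)| = 0.0337741
[ω*] 2 ÷ (1 + 0.0337741) = 2 ÷ 1.0337741 = 1.9346586.
and ρ(B_{ω*}) = 1.9346586 − 1 = 0.9346586.
ρ_SOR^m ≤ 10^(−8) ⇔ m ≥ 8·ln10/(−ln 0.9346586) = 18.4207/0.067574 = 272.600; m = ⌈272.600⌉ = 273.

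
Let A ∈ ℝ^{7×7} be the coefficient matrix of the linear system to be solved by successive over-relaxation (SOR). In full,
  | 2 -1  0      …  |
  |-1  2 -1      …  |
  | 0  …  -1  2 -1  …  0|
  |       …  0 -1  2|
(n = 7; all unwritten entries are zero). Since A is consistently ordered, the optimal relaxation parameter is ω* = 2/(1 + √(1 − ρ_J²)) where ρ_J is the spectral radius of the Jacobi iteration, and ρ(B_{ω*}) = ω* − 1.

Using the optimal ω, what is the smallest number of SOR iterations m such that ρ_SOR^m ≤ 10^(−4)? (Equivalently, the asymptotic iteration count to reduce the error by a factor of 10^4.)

m = 12

½·tridiag(1,0,1) at n=7: λ_k = cos(kπ/8); max |λ| at k=1 ⇒ ρ_J = cos(π/8) ≈ 0.9238795.
√(1−ρ_J²) simplifies to sin(π/8) = 0.3826834.
ω* = 2/(1 + 0.3826834) = 2/1.3826834 = 1.4464627.
Hence ρ(B_{ω*}) = 1.4464627 − 1 = 0.4464627.
(0.4464627)^m ≤ 10^{−4}  ⇒  m·ln(0.4464627) ≤ −4·ln10  ⇒  m ≥ 11.422  ⇒  m = 12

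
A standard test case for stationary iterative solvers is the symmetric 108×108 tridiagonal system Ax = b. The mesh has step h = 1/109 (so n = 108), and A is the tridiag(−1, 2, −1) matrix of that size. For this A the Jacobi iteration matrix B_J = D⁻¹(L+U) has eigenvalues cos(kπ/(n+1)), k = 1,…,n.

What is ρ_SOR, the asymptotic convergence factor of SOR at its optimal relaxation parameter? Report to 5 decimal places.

ρ_SOR = 0.94398

With n=108, ρ(Jacobi) = cos(π/109) = 0.99958.
root = sin(π/109) = 0.028818  (since 1−cos² = sin²).
ω* = 2/(1+0.028818) = 1.94398
[ρ_SOR] ω* − 1 = 0.94398.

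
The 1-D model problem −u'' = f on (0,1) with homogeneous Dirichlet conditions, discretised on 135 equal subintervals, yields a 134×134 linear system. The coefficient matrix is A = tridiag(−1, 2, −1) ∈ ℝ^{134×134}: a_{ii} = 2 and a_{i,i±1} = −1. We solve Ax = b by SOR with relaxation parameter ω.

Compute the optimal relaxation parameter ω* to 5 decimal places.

n=134: λ(B_J) = 1 − λ(A)/2 = cos(kπ/135); k=1 gives ρ_J = 0.99973.
√(1−ρ_J²) simplifies to sin(π/135) = 0.023269.
Then 2/(1+√(1−ρ_J²)) = 2/(1+0.023269); ω* = 2/1.023269 = 1.95452.
[ρ_SOR] ω* − 1 = 0.95452.

ω* = 1.95452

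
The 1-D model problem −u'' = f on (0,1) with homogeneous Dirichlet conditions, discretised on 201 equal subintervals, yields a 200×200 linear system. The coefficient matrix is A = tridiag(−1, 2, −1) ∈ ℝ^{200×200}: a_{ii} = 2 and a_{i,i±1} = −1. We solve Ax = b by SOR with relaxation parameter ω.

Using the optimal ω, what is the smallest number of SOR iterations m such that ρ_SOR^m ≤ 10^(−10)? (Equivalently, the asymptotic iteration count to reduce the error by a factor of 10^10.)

spectrum of D⁻¹(L+U) = {cos(kπ/201) : 1≤k≤200}; ρ_J = cos(π/201) = 0.9998779.
1 − cos²(π/201) = sin²(π/201) ⇒ √(1−ρ_J²) = sin(π/201) = 0.0156292.
ω* = 2/(1+0.0156292) = 1.9692226
ρ(B_{ω*}) = ω*−1 = 0.9692226
m ≥ 10·ln10 / (−ln 0.9692226) = 736.570; smallest integer m = 737.

m = 737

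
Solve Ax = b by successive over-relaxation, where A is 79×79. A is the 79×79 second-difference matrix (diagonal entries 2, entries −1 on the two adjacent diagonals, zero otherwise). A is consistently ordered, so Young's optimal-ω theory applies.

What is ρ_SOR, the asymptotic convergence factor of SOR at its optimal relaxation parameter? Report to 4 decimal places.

ρ_SOR = 0.9244

ρ_J = max_k |cos(kπ/80)| = cos(π/80) = 0.9992
√(1 − cos²(π/80)) = sin(π/80) ≈ 0.03926.
ω* = 2/(1 + 0.03926) = 2/1.03926 = 1.9244.
Hence ρ(B_{ω*}) = 1.9244 − 1 = 0.9244.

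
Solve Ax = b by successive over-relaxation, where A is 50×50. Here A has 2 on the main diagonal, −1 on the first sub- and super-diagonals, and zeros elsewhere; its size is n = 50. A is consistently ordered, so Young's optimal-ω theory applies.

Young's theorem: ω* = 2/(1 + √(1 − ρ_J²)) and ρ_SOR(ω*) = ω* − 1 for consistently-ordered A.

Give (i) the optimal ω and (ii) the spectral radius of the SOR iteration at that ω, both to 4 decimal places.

With n=50, ρ(Jacobi) = cos(π/51) = 0.9981.
√(1 − cos²(π/51)) = sin(π/51) ≈ 0.06156.
ω* = 2/(1 + 0.06156) = 2/1.06156 = 1.8840.
Hence ρ(B_{ω*}) = 1.8840 − 1 = 0.8840.

ω* = 1.8840, ρ_SOR = 0.8840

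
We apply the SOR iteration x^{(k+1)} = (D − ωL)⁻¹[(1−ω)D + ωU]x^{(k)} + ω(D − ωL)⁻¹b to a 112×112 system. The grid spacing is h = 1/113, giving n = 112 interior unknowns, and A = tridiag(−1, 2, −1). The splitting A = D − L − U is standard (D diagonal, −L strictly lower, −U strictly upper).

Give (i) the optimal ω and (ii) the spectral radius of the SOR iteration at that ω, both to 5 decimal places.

With n=112, ρ(Jacobi) = cos(π/113) = 0.99961.
1 − cos²(π/113) = sin²(π/113) ⇒ √(1−ρ_J²) = sin(π/113) = 0.027798.
ω* = 2 / (1 + 0.027798) = 2 / 1.027798 ≈ 1.94591.
and ρ(B_{ω*}) = 1.94591 − 1 = 0.94591.

ω* = 1.94591, ρ_SOR = 0.94591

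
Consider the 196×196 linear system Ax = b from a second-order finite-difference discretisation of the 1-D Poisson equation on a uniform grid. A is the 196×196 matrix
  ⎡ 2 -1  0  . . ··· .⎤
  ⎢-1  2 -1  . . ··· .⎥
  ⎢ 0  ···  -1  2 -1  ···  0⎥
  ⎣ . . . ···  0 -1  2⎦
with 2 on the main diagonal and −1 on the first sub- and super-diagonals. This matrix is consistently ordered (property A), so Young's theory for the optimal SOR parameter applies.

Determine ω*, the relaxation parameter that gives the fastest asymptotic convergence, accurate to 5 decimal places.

½·tridiag(1,0,1) at n=196: λ_k = cos(kπ/197); max |λ| at k=1 ⇒ ρ_J = cos(π/197) ≈ 0.99987.
√(1 − cos²(π/197)) = sin(π/197) ≈ 0.015946.
So ω* = 2/1.015946 = 1.96861 (Young).
Hence ρ(B_{ω*}) = 1.96861 − 1 = 0.96861.

ω* = 1.96861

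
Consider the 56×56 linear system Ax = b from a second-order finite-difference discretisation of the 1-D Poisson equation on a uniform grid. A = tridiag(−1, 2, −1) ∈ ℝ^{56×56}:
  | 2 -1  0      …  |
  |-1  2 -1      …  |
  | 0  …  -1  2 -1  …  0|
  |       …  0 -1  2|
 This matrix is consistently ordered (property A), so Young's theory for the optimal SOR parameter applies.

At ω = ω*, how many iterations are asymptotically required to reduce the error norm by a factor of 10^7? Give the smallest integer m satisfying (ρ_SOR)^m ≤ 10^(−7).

n=56: λ(B_J) = 1 − λ(A)/2 = cos(kπ/57); k=1 gives ρ_J = 0.9984815.
1 − cos²(π/57) = sin²(π/57) ⇒ √(1−ρ_J²) = sin(π/57) = 0.0550878.
ω* = 2 / (1 + 0.0550878) = 2 / 1.0550878 ≈ 1.8955768.
At ω = 1.8955768 every |λ(B_ω)| = ω−1, so ρ_SOR = 0.8955768.
7·ln10 = 16.1181; −ln(0.8955768) = 0.110287; m = ⌈16.1181/0.110287⌉ = ⌈146.147⌉ = 147.

m = 147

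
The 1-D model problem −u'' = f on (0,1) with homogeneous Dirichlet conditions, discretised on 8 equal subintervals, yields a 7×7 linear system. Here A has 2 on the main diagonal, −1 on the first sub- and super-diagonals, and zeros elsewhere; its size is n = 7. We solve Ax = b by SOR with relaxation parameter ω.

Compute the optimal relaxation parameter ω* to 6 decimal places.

B_J for the 7×7 system has eigenvalues cos(kπ/8); ρ_J = cos(π/8) = 0.923880.
√(1 − cos²(π/8)) = sin(π/8) ≈ 0.3826834.
Young: ω* = 2/(1+√(1−ρ_J²)) = 2/(1+0.3826834) = 2/1.3826834 = 1.446463.
Hence ρ(B_{ω*}) = 1.446463 − 1 = 0.446463.

ω* = 1.446463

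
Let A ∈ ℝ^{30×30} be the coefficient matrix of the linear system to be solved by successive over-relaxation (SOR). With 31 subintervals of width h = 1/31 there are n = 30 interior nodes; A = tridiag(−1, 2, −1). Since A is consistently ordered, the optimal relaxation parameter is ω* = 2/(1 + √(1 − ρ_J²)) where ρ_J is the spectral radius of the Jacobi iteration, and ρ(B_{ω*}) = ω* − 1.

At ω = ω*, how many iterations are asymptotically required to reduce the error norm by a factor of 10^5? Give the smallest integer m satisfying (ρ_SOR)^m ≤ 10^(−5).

m = 57

½·tridiag(1,0,1) at n=30: λ_k = cos(kπ/31); max |λ| at k=1 ⇒ ρ_J = cos(π/31) ≈ 0.9948693.
√(1 − cos²(π/31)) = sin(π/31) ≈ 0.1011683.
ω* = 2/(1+0.1011683) = 1.8162528
[ρ_SOR] ω* − 1 = 0.8162528.
Need (0.8162528)^m ≤ 10^(−5): m ≥ 5·ln10/|ln 0.8162528| = 11.5129/0.203031 = 56.705 ⇒ m = 57.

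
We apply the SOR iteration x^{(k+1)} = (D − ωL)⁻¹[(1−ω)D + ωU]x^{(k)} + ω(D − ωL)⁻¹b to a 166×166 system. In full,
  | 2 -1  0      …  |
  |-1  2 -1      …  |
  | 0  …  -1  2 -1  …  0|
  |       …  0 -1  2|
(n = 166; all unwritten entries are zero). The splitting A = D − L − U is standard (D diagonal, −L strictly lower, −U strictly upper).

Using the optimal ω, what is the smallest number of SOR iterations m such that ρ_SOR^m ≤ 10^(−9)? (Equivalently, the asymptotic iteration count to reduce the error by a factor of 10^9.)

m = 551

spectrum of D⁻¹(L+U) = {cos(kπ/167) : 1≤k≤166}; ρ_J = cos(π/167) = 0.9998231.
√(1 − cos²(π/167)) = sin(π/167) ≈ 0.0188108.
Young: ω* = 2/(1+√(1−ρ_J²)) = 2/(1+0.0188108) = 2/1.0188108 = 1.9630730.
Hence ρ(B_{ω*}) = 1.9630730 − 1 = 0.9630730.
9·ln10 = 20.7233; −ln(0.9630730) = 0.0376261; m = ⌈20.7233/0.0376261⌉ = ⌈550.769⌉ = 551.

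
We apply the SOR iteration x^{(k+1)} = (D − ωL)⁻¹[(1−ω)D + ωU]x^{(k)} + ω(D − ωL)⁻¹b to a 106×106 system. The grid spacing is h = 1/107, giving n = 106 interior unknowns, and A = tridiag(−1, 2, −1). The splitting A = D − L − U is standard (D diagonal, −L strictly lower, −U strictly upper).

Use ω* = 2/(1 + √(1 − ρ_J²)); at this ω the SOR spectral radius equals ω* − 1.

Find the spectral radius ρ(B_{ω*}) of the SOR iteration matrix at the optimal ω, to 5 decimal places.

ρ_SOR = 0.94296

½·tridiag(1,0,1) at n=106: λ_k = cos(kπ/107); max |λ| at k=1 ⇒ ρ_J = cos(π/107) ≈ 0.99957.
1 − cos²(π/107) = sin²(π/107) ⇒ √(1−ρ_J²) = sin(π/107) = 0.029356.
Then 2/(1+√(1−ρ_J²)) = 2/(1+0.029356); ω* = 2/1.029356 = 1.94296.
ρ(B_{ω*}) = ω*−1 = 0.94296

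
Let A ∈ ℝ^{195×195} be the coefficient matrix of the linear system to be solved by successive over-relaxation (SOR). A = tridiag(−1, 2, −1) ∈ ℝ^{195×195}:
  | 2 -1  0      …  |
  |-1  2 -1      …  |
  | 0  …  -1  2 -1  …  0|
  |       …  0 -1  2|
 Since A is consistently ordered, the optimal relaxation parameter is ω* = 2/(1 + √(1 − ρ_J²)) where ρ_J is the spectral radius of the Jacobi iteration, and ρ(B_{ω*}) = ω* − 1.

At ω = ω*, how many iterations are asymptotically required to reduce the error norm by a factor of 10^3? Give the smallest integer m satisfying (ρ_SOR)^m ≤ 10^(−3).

n=195: λ(B_J) = 1 − λ(A)/2 = cos(kπ/196); k=1 gives ρ_J = 0.9998715.
root = sin(π/196) = 0.0160278  (since 1−cos² = sin²).
Then 2/(1+√(1−ρ_J²)) = 2/(1+0.0160278); ω* = 2/1.0160278 = 1.9684501.
ρ_SOR = ω* − 1 = 1.9684501 − 1 = 0.9684501.
3·ln10 = 6.90776; −ln(0.9684501) = 0.0320583; m = ⌈6.90776/0.0320583⌉ = ⌈215.475⌉ = 216.

m = 216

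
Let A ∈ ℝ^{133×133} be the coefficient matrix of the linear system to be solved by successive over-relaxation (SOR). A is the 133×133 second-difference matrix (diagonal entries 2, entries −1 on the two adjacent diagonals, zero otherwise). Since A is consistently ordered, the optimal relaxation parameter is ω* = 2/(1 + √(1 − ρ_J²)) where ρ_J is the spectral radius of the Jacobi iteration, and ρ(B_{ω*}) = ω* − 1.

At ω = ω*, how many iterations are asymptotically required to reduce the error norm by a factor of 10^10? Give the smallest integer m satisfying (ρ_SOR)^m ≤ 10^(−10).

m = 492

½·tridiag(1,0,1) at n=133: λ_k = cos(kπ/134); max |λ| at k=1 ⇒ ρ_J = cos(π/134) ≈ 0.9997252.
√(1−ρ_J²) = |sin(π/134)| = 0.0234426
Then 2/(1+√(1−ρ_J²)) = 2/(1+0.0234426); ω* = 2/1.0234426 = 1.9541887.
[ρ_SOR] ω* − 1 = 0.9541887.
For 10 digits: m = 10·ln10 / (−ln 0.9541887) = 23.0259/0.0468938 = 491.022; round up → m = 492.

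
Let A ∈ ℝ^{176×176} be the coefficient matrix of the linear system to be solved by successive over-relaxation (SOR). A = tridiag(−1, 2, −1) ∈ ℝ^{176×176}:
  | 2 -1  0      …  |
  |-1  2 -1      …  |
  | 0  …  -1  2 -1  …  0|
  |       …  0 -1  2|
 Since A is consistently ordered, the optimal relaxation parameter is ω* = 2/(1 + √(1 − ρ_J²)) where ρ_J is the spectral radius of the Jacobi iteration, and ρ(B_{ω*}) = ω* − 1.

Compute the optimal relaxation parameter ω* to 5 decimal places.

n=176: λ(B_J) = 1 − λ(A)/2 = cos(kπ/177); k=1 gives ρ_J = 0.99984.
√(1 − cos²(π/177)) = sin(π/177) ≈ 0.017748.
Young: ω* = 2/(1+√(1−ρ_J²)) = 2/(1+0.017748) = 2/1.017748 = 1.96512.
ρ(B_{ω*}) = ω*−1 = 0.96512

ω* = 1.96512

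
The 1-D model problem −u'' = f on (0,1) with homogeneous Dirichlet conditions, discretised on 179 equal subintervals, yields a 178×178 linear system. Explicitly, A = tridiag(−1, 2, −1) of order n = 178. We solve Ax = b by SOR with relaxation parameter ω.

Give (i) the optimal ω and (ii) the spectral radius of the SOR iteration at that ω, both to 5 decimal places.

ω* = 1.96551, ρ_SOR = 0.96551

[ρ_J] n=178: ρ(B_J) = cos(π/(n+1)) = cos(π/179) = 0.99985.
1 − cos²(π/179) = sin²(π/179) ⇒ √(1−ρ_J²) = sin(π/179) = 0.017550.
ω* = 2/(1+0.017550) = 1.96551
ρ_SOR = ω* − 1 ≈ 0.96551.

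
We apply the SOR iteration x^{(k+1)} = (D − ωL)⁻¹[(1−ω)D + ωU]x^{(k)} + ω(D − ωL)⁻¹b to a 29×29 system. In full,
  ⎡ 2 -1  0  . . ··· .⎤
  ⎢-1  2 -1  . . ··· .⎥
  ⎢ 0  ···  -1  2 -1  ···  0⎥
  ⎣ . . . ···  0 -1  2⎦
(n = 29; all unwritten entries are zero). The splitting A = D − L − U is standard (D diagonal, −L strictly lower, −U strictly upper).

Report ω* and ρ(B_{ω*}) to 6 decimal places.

With n=29, ρ(Jacobi) = cos(π/30) = 0.994522.
1 − cos²(π/30) = sin²(π/30) ⇒ √(1−ρ_J²) = sin(π/30) = 0.1045285.
Then 2/(1+√(1−ρ_J²)) = 2/(1+0.1045285); ω* = 2/1.1045285 = 1.810727.
Hence ρ(B_{ω*}) = 1.810727 − 1 = 0.810727.

ω* = 1.810727, ρ_SOR = 0.810727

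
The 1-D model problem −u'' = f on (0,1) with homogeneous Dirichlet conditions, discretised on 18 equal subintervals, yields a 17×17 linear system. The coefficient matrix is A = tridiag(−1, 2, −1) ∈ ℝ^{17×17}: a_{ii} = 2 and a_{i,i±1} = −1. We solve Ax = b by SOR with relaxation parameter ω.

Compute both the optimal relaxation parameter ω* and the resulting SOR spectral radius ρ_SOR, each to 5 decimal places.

spectrum of D⁻¹(L+U) = {cos(kπ/18) : 1≤k≤17}; ρ_J = cos(π/18) = 0.98481.
√(1−ρ_J²) = |sin(π/18)| = 0.173648
So ω* = 2/1.173648 = 1.70409 (Young).
ρ(B_{ω*}) = ω*−1 = 0.70409

ω* = 1.70409, ρ_SOR = 0.70409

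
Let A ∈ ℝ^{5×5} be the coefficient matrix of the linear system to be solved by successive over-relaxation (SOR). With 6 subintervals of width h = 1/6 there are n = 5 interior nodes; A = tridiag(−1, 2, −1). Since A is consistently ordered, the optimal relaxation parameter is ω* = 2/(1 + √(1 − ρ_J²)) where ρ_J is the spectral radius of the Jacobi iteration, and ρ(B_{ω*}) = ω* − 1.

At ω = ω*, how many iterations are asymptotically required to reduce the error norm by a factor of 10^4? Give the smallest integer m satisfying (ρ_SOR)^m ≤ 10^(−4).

m = 9

spectrum of D⁻¹(L+U) = {cos(kπ/6) : 1≤k≤5}; ρ_J = cos(π/6) = 0.8660254.
root = sin(π/6) = 0.5000000  (since 1−cos² = sin²).
ω* = 2/(1+0.5000000) = 1.3333333
At ω = 1.3333333 every |λ(B_ω)| = ω−1, so ρ_SOR = 0.3333333.
4·ln10 = 9.21034; −ln(0.3333333) = 1.09861; m = ⌈9.21034/1.09861⌉ = ⌈8.384⌉ = 9.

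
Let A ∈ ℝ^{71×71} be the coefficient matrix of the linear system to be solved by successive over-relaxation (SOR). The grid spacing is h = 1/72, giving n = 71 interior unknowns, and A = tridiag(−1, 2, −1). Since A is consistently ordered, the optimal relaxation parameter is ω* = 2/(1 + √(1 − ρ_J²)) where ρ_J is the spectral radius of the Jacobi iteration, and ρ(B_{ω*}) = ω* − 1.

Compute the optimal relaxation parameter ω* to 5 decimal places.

ω* = 1.91641

B_J for the 71×71 system has eigenvalues cos(kπ/72); ρ_J = cos(π/72) = 0.99905.
√(1−ρ_J²) = |sin(π/72)| = 0.043619
ω* = 2/(1 + 0.043619) = 2/1.043619 = 1.91641.
At ω = 1.91641 every |λ(B_ω)| = ω−1, so ρ_SOR = 0.91641.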